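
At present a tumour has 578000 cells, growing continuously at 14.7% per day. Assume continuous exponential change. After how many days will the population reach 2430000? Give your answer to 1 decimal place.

2430000 = 578000 · e^(0.147·t)
t = ln(2430000/578000) / 0.147 = ln(4.20415) / 0.147 = 1.43607 / 0.147

t ≈ 9.8 days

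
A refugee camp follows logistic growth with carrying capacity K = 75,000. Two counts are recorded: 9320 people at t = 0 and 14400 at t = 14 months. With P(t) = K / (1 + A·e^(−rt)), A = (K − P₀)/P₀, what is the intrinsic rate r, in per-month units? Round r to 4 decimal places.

r ≈ 0.0368 per month

A = (75000 − 9320)/9320 = 7.04721
14400 = 75000/(1 + 7.04721·e^(−r·14)) → e^(−14r) = (5.20833 − 1)/7.04721 = 0.597163
r = −ln(0.597163)/14 = 0.51557/14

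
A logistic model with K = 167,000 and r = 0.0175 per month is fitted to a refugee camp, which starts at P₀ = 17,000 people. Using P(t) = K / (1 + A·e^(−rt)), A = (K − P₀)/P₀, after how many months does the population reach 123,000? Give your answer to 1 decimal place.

A = (167000 − 17000)/17000 = 8.82353
123000 = 167000/(1 + 8.82353·e^(−0.0175t)) → 1 + 8.82353·e^(−0.0175t) = 1.35772
e^(−0.0175t) = 0.040542 → t = ln(24.66578)/0.0175 = 3.20542/0.0175

t ≈ 183.2 months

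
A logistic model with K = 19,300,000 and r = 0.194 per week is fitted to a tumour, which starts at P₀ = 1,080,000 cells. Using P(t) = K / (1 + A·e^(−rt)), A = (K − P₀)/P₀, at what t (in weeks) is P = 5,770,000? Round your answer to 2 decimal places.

A = (19300000 − 1080000)/1080000 = 16.87037
5770000 = 19300000/(1 + 16.87037·e^(−0.194t)) → 1 + 16.87037·e^(−0.194t) = 3.34489
e^(−0.194t) = 0.138994 → t = ln(7.19453)/0.194 = 1.97332/0.194

t ≈ 10.17 weeks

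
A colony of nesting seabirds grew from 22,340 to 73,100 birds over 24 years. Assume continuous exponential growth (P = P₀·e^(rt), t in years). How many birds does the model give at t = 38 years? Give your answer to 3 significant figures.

≈ 146,000 birds

r = ln(73100/22340) / 24 ≈ 0.049394 per year
P(38) = 22340 · e^(0.049394·38) = 22340 · 6.53362 ≈ 145961.17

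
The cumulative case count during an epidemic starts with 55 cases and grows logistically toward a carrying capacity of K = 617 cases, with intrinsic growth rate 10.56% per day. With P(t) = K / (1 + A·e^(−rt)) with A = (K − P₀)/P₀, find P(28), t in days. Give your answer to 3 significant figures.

≈ 403 cases

A = (617 − 55)/55 = 10.21818
P(28) = 617 / (1 + 10.21818·e^(−0.1056·28)) = 617 / (1 + 10.21818·0.051985)
= 617 / 1.53119 ≈ 402.95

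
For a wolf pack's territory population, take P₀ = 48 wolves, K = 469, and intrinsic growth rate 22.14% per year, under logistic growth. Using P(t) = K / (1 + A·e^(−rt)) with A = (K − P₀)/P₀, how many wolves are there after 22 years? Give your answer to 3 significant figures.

≈ 439 wolves

A = (469 − 48)/48 = 8.77083
P(22) = 469 / (1 + 8.77083·e^(−0.2214·22)) = 469 / (1 + 8.77083·0.007667)
= 469 / 1.06725 ≈ 439.45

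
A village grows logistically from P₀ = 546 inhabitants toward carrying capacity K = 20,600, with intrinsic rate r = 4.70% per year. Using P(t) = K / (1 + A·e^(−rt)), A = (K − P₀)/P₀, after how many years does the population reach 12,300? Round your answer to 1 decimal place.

A = (20600 − 546)/546 = 36.72894
12300 = 20600/(1 + 36.72894·e^(−0.047t)) → 1 + 36.72894·e^(−0.047t) = 1.6748
e^(−0.047t) = 0.018372 → t = ln(54.42963)/0.047 = 3.99691/0.047

t ≈ 85.0 years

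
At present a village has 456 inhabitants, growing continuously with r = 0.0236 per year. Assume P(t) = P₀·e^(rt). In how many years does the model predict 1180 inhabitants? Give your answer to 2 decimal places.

t ≈ 40.29 years

1180 = 456 · e^(0.0236·t)
t = ln(1180/456) / 0.0236 = ln(2.58772) / 0.0236 = 0.95078 / 0.0236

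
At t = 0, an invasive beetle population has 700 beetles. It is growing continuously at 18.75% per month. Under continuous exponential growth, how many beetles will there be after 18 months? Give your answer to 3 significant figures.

≈ 20,500 beetles

P(18) = 700 · e^(0.1875·18) = 700 · e^(3.375)
= 700 · 29.22428 ≈ 20457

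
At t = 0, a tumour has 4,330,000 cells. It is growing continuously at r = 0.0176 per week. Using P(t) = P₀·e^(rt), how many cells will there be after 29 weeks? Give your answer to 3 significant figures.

P(29) = 4330000 · e^(0.0176·29) = 4330000 · e^(0.5104)
= 4330000 · 1.66596 ≈ 7213595.74

≈ 7,210,000 cells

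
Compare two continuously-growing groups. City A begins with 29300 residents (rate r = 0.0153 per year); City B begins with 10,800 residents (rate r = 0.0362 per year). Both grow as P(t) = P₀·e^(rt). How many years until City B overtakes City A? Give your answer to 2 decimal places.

29300·e^(0.0153t) = 10800·e^(0.0362t)
29300/10800 = e^((0.0362 − 0.0153)t) → ln(2.71296) = 0.0209·t
t = 0.99804 / 0.0209

t ≈ 47.75 years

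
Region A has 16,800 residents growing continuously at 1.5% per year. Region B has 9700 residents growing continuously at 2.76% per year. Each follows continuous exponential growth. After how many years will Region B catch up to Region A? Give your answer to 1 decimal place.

16800·e^(0.015t) = 9700·e^(0.0276t)
16800/9700 = e^((0.0276 − 0.015)t) → ln(1.73196) = 0.0126·t
t = 0.54925 / 0.0126

t ≈ 43.6 years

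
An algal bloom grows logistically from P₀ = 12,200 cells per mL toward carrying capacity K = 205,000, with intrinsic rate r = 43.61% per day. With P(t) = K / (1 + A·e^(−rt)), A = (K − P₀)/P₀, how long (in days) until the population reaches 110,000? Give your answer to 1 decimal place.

A = (205000 − 12200)/12200 = 15.80328
110000 = 205000/(1 + 15.80328·e^(−0.4361t)) → 1 + 15.80328·e^(−0.4361t) = 1.86364
e^(−0.4361t) = 0.054649 → t = ln(18.29853)/0.4361 = 2.90682/0.4361

t ≈ 6.7 days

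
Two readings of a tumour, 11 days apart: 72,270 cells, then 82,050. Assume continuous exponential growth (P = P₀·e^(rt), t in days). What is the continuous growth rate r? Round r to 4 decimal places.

82050 = 72270 · e^(r·11)
e^(11r) = 82050/72270 = 1.13533
r = ln(1.13533) / 11 = 0.12692 / 11

r ≈ 0.0115 per day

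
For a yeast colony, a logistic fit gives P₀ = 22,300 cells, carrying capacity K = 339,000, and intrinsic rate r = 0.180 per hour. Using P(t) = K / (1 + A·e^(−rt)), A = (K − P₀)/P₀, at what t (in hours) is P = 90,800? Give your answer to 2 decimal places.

t ≈ 9.15 hours

A = (339000 − 22300)/22300 = 14.20179
90800 = 339000/(1 + 14.20179·e^(−0.18t)) → 1 + 14.20179·e^(−0.18t) = 3.73348
e^(−0.18t) = 0.192474 → t = ln(5.1955)/0.18 = 1.64779/0.18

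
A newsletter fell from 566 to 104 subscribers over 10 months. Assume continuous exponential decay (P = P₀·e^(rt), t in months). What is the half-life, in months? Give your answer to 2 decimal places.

r = ln(104/566) / 10 = ln(0.18375) / 10 ≈ -0.16942 per month
half-life = ln 2 / |r| = 0.69315 / 0.16942

half-life ≈ 4.09 months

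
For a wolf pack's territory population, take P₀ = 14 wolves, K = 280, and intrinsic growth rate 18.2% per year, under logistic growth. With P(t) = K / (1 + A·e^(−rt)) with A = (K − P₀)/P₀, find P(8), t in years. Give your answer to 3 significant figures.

A = (280 − 14)/14 = 19
P(8) = 280 / (1 + 19·e^(−0.182·8)) = 280 / (1 + 19·0.233167)
= 280 / 5.43017 ≈ 51.56

≈ 51.6 wolves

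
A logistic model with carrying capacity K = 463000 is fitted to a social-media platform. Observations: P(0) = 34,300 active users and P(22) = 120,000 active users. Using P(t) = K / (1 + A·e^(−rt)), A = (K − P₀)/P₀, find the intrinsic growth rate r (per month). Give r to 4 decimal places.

A = (463000 − 34300)/34300 = 12.49854
120000 = 463000/(1 + 12.49854·e^(−r·22)) → e^(−22r) = (3.85833 − 1)/12.49854 = 0.228693
r = −ln(0.228693)/22 = 1.47537/22

r ≈ 0.0671 per month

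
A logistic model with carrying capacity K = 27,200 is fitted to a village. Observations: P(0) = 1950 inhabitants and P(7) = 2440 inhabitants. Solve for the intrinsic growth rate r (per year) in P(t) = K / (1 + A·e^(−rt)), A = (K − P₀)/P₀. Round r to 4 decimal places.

r ≈ 0.0348 per year

A = (27200 − 1950)/1950 = 12.94872
2440 = 27200/(1 + 12.94872·e^(−r·7)) → e^(−7r) = (11.14754 − 1)/12.94872 = 0.783671
r = −ln(0.783671)/7 = 0.24377/7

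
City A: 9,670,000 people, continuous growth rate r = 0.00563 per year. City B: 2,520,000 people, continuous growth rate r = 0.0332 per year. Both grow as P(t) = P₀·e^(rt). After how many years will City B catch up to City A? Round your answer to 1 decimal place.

t ≈ 48.8 years

9670000·e^(0.00563t) = 2520000·e^(0.0332t)
9670000/2520000 = e^((0.0332 − 0.00563)t) → ln(3.8373) = 0.02757·t
t = 1.34477 / 0.02757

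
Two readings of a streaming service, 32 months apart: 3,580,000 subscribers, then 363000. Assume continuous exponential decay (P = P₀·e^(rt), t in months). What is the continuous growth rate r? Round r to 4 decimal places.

r ≈ -0.0715 per month

363000 = 3580000 · e^(r·32)
e^(32r) = 363000/3580000 = 0.1014
r = ln(0.1014) / 32 = -2.28872 / 32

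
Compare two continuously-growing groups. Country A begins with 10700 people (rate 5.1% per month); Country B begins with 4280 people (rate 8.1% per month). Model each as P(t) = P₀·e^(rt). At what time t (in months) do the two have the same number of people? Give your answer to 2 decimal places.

t ≈ 30.54 months

10700·e^(0.051t) = 4280·e^(0.081t)
10700/4280 = e^((0.081 − 0.051)t) → ln(2.5) = 0.03·t
t = 0.91629 / 0.03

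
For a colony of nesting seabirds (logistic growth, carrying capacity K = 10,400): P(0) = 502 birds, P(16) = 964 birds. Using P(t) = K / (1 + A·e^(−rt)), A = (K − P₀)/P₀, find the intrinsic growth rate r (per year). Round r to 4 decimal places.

A = (10400 − 502)/502 = 19.71713
964 = 10400/(1 + 19.71713·e^(−r·16)) → e^(−16r) = (10.78838 − 1)/19.71713 = 0.49644
r = −ln(0.49644)/16 = 0.70029/16

r ≈ 0.0438 per year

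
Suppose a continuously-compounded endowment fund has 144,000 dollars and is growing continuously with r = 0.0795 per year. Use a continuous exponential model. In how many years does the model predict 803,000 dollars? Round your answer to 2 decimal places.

t ≈ 21.62 years

803000 = 144000 · e^(0.0795·t)
t = ln(803000/144000) / 0.0795 = ln(5.57639) / 0.0795 = 1.71854 / 0.0795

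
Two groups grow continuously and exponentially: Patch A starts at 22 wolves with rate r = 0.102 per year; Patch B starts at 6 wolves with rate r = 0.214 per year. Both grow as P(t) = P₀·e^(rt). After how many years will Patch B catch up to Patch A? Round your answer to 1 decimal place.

t ≈ 11.6 years

22·e^(0.102t) = 6·e^(0.214t)
22/6 = e^((0.214 − 0.102)t) → ln(3.66667) = 0.112·t
t = 1.29928 / 0.112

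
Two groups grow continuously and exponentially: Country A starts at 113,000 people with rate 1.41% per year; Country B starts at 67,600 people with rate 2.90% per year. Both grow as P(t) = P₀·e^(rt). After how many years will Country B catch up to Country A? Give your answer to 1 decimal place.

t ≈ 34.5 years

113000·e^(0.0141t) = 67600·e^(0.029t)
113000/67600 = e^((0.029 − 0.0141)t) → ln(1.6716) = 0.0149·t
t = 0.51378 / 0.0149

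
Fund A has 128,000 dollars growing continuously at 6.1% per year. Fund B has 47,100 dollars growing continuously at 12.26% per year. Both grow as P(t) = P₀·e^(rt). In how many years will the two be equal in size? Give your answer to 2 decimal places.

128000·e^(0.061t) = 47100·e^(0.1226t)
128000/47100 = e^((0.1226 − 0.061)t) → ln(2.71762) = 0.0616·t
t = 0.99976 / 0.0616

t ≈ 16.23 years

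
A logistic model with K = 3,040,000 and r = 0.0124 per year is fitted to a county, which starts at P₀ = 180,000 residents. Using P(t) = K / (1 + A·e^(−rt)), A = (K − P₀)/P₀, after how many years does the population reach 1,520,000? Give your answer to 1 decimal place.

A = (3040000 − 180000)/180000 = 15.88889
1520000 = 3040000/(1 + 15.88889·e^(−0.0124t)) → 1 + 15.88889·e^(−0.0124t) = 2
e^(−0.0124t) = 0.062937 → t = ln(15.88889)/0.0124 = 2.76562/0.0124

t ≈ 223.0 years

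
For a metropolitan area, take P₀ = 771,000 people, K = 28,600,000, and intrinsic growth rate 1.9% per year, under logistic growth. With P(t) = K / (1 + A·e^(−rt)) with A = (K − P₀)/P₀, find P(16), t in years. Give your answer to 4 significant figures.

≈ 1,035,000 people

A = (28600000 − 771000)/771000 = 36.09468
P(16) = 28600000 / (1 + 36.09468·e^(−0.019·16)) = 28600000 / (1 + 36.09468·0.737861)
= 28600000 / 27.63285 ≈ 1034999.88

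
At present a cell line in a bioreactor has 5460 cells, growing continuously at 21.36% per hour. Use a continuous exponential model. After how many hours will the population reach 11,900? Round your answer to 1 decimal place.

11900 = 5460 · e^(0.2136·t)
t = ln(11900/5460) / 0.2136 = ln(2.17949) / 0.2136 = 0.77909 / 0.2136

t ≈ 3.6 hours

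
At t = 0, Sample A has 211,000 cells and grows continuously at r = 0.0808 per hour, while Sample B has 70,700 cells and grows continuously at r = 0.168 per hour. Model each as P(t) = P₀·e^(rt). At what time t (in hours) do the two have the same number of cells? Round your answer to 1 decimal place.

t ≈ 12.5 hours

211000·e^(0.0808t) = 70700·e^(0.168t)
211000/70700 = e^((0.168 − 0.0808)t) → ln(2.98444) = 0.0872·t
t = 1.09341 / 0.0872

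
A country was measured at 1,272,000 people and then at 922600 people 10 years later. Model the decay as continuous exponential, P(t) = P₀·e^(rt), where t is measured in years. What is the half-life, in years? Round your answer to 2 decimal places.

half-life ≈ 21.58 years

r = ln(922600/1272000) / 10 = ln(0.72531) / 10 ≈ -0.032115 per year
half-life = ln 2 / |r| = 0.69315 / 0.032115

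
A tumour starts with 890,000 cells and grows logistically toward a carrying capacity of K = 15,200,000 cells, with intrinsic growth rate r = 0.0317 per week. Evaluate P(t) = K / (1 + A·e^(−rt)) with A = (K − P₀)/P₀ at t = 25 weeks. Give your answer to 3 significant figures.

≈ 1,840,000 cells

A = (15200000 − 890000)/890000 = 16.07865
P(25) = 15200000 / (1 + 16.07865·e^(−0.0317·25)) = 15200000 / (1 + 16.07865·0.452712)
= 15200000 / 8.27899 ≈ 1835972.27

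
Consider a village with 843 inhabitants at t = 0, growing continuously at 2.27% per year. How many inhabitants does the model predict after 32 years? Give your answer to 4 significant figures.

≈ 1,743 inhabitants

P(32) = 843 · e^(0.0227·32) = 843 · e^(0.7264)
= 843 · 2.06762 ≈ 1743.01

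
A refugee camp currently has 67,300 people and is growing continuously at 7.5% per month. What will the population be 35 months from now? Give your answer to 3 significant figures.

P(35) = 67300 · e^(0.075·35) = 67300 · e^(2.625)
= 67300 · 13.80457 ≈ 929047.84

≈ 929,000 people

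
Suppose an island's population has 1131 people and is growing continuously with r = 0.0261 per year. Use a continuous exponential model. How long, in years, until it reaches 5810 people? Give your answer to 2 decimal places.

5810 = 1131 · e^(0.0261·t)
t = ln(5810/1131) / 0.0261 = ln(5.13705) / 0.0261 = 1.63648 / 0.0261

t ≈ 62.70 years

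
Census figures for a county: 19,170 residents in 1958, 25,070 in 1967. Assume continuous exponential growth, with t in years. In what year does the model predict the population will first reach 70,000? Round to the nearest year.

year 2001

r = ln(25070/19170) / 9 = 0.26833/9 ≈ 0.029814 per year
t = ln(70000/19170) / r = 1.29515/0.029814 ≈ 43.44 years after 1958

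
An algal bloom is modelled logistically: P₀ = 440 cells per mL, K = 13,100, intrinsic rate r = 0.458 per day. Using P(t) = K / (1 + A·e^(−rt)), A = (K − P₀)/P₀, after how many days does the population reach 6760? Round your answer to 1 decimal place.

A = (13100 − 440)/440 = 28.77273
6760 = 13100/(1 + 28.77273·e^(−0.458t)) → 1 + 28.77273·e^(−0.458t) = 1.93787
e^(−0.458t) = 0.032596 → t = ln(30.67881)/0.458 = 3.42357/0.458

t ≈ 7.5 days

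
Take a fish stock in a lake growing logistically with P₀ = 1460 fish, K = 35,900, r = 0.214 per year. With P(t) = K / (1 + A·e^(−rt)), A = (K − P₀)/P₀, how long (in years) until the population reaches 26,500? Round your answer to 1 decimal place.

t ≈ 19.6 years

A = (35900 − 1460)/1460 = 23.58904
26500 = 35900/(1 + 23.58904·e^(−0.214t)) → 1 + 23.58904·e^(−0.214t) = 1.35472
e^(−0.214t) = 0.015037 → t = ln(66.50102)/0.214 = 4.19722/0.214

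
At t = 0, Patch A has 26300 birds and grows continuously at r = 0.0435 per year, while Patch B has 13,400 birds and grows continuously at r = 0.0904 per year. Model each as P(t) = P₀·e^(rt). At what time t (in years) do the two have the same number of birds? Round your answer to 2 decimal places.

t ≈ 14.38 years

26300·e^(0.0435t) = 13400·e^(0.0904t)
26300/13400 = e^((0.0904 − 0.0435)t) → ln(1.96269) = 0.0469·t
t = 0.67431 / 0.0469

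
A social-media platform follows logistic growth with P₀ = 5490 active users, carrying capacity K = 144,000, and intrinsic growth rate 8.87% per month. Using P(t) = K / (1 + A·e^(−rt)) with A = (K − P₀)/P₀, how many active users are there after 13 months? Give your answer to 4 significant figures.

A = (144000 − 5490)/5490 = 25.22951
P(13) = 144000 / (1 + 25.22951·e^(−0.0887·13)) = 144000 / (1 + 25.22951·0.315657)
= 144000 / 8.96386 ≈ 16064.5

≈ 16,060 active users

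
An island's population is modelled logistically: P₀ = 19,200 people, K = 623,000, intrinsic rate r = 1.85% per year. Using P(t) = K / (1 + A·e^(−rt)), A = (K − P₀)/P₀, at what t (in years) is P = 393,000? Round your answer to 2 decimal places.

A = (623000 − 19200)/19200 = 31.44792
393000 = 623000/(1 + 31.44792·e^(−0.0185t)) → 1 + 31.44792·e^(−0.0185t) = 1.58524
e^(−0.0185t) = 0.01861 → t = ln(53.73492)/0.0185 = 3.98406/0.0185

t ≈ 215.35 years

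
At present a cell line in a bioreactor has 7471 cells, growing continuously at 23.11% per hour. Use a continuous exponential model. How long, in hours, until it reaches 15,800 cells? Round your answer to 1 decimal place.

15800 = 7471 · e^(0.2311·t)
t = ln(15800/7471) / 0.2311 = ln(2.11484) / 0.2311 = 0.74898 / 0.2311

t ≈ 3.2 hours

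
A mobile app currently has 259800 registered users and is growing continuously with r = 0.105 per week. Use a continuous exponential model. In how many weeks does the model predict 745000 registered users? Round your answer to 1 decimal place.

t ≈ 10.0 weeks

745000 = 259800 · e^(0.105·t)
t = ln(745000/259800) / 0.105 = ln(2.86759) / 0.105 = 1.05347 / 0.105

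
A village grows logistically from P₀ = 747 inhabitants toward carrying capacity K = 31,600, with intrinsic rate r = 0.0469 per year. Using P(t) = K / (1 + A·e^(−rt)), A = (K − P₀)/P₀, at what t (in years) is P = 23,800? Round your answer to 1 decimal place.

A = (31600 − 747)/747 = 41.30254
23800 = 31600/(1 + 41.30254·e^(−0.0469t)) → 1 + 41.30254·e^(−0.0469t) = 1.32773
e^(−0.0469t) = 0.007935 → t = ln(126.02571)/0.0469 = 4.83649/0.0469

t ≈ 103.1 years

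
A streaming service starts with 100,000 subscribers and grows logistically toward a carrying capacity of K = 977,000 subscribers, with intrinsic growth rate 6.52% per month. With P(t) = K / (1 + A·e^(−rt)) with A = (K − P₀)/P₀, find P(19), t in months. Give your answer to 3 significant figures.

A = (977000 − 100000)/100000 = 8.77
P(19) = 977000 / (1 + 8.77·e^(−0.0652·19)) = 977000 / (1 + 8.77·0.289732)
= 977000 / 3.54095 ≈ 275914.9

≈ 276,000 subscribers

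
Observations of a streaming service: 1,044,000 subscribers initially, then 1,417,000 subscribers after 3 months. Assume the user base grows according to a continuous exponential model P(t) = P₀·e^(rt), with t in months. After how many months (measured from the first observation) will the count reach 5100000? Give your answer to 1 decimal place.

r = ln(1417000/1044000) / 3 ≈ 0.101827 per month
t = ln(5100000/1044000) / r = 1.58618 / 0.101827 ≈ 15.577

t ≈ 15.6 months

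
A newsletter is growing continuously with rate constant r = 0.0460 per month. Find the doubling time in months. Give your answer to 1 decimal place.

doubling time = ln(2) / |r| = 0.69315 / 0.046

doubling time ≈ 15.1 months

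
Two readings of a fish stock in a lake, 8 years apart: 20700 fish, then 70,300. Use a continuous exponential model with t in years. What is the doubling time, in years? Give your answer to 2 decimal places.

doubling time ≈ 4.54 years

r = ln(70300/20700) / 8 = ln(3.39614) / 8 ≈ 0.15283 per year
doubling time = ln 2 / |r| = 0.69315 / 0.15283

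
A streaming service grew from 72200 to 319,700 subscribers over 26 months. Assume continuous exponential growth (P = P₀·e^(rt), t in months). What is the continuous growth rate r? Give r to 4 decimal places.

319700 = 72200 · e^(r·26)
e^(26r) = 319700/72200 = 4.42798
r = ln(4.42798) / 26 = 1.48794 / 26

r ≈ 0.0572 per month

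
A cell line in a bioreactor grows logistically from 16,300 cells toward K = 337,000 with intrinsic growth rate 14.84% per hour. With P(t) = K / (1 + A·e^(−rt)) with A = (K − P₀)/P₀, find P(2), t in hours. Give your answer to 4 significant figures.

A = (337000 − 16300)/16300 = 19.67485
P(2) = 337000 / (1 + 19.67485·e^(−0.1484·2)) = 337000 / (1 + 19.67485·0.743193)
= 337000 / 15.6222 ≈ 21571.86

≈ 21,570 cells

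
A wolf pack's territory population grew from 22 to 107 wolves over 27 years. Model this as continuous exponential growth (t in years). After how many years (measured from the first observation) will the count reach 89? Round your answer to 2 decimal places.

t ≈ 23.86 years

r = ln(107/22) / 27 ≈ 0.058585 per year
t = ln(89/22) / r = 1.39759 / 0.058585 ≈ 23.856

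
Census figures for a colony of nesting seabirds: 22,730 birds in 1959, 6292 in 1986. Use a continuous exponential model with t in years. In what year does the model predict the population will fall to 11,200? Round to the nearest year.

r = ln(6292/22730) / 27 = -1.28441/27 ≈ -0.047571 per year
t = ln(11200/22730) / r = -0.70777/-0.047571 ≈ 14.88 years after 1959

year 1974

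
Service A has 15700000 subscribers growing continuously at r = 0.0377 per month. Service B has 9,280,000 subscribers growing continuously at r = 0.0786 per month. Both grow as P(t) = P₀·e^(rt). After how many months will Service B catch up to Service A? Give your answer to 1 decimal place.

t ≈ 12.9 months

15700000·e^(0.0377t) = 9280000·e^(0.0786t)
15700000/9280000 = e^((0.0786 − 0.0377)t) → ln(1.69181) = 0.0409·t
t = 0.5258 / 0.0409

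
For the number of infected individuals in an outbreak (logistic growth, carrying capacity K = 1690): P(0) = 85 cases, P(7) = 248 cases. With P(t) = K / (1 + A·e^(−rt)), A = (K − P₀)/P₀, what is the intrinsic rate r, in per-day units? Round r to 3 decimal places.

A = (1690 − 85)/85 = 18.88235
248 = 1690/(1 + 18.88235·e^(−r·7)) → e^(−7r) = (6.81452 − 1)/18.88235 = 0.307934
r = −ln(0.307934)/7 = 1.17787/7

r ≈ 0.168 per day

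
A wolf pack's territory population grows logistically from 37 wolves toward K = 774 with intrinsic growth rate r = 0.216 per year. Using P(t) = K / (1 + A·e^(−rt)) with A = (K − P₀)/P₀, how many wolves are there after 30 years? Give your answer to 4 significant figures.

A = (774 − 37)/37 = 19.91892
P(30) = 774 / (1 + 19.91892·e^(−0.216·30)) = 774 / (1 + 19.91892·0.001534)
= 774 / 1.03055 ≈ 751.05

≈ 751.1 wolves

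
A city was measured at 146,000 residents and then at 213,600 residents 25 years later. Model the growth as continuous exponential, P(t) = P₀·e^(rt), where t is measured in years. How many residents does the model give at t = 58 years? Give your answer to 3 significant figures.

r = ln(213600/146000) / 25 ≈ 0.01522 per year
P(58) = 146000 · e^(0.01522·58) = 146000 · 2.41755 ≈ 352962.95

≈ 353,000 residents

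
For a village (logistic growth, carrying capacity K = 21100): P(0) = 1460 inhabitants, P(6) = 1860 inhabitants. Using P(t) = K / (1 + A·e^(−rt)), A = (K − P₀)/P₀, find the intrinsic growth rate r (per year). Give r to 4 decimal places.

r ≈ 0.0438 per year

A = (21100 − 1460)/1460 = 13.45205
1860 = 21100/(1 + 13.45205·e^(−r·6)) → e^(−6r) = (11.34409 − 1)/13.45205 = 0.76896
r = −ln(0.76896)/6 = 0.26272/6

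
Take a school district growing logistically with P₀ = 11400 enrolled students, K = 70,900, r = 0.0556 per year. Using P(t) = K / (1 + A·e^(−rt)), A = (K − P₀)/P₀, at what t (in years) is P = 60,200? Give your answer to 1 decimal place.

t ≈ 60.8 years

A = (70900 − 11400)/11400 = 5.2193
60200 = 70900/(1 + 5.2193·e^(−0.0556t)) → 1 + 5.2193·e^(−0.0556t) = 1.17774
e^(−0.0556t) = 0.034055 → t = ln(29.36465)/0.0556 = 3.37979/0.0556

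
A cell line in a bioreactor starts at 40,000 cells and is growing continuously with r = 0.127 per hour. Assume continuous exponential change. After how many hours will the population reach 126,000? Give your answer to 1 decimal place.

126000 = 40000 · e^(0.127·t)
t = ln(126000/40000) / 0.127 = ln(3.15) / 0.127 = 1.1474 / 0.127

t ≈ 9.0 hours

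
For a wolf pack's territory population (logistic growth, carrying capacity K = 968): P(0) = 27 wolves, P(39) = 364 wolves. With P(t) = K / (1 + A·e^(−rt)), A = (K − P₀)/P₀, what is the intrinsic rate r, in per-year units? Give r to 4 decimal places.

A = (968 − 27)/27 = 34.85185
364 = 968/(1 + 34.85185·e^(−r·39)) → e^(−39r) = (2.65934 − 1)/34.85185 = 0.047611
r = −ln(0.047611)/39 = 3.04469/39

r ≈ 0.0781 per year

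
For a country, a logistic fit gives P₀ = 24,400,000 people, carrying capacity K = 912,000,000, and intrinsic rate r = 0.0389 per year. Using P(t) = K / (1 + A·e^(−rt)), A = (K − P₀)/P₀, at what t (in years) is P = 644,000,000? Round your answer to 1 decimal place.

t ≈ 114.9 years

A = (912000000 − 24400000)/24400000 = 36.37705
644000000 = 912000000/(1 + 36.37705·e^(−0.0389t)) → 1 + 36.37705·e^(−0.0389t) = 1.41615
e^(−0.0389t) = 0.01144 → t = ln(87.41351)/0.0389 = 4.47065/0.0389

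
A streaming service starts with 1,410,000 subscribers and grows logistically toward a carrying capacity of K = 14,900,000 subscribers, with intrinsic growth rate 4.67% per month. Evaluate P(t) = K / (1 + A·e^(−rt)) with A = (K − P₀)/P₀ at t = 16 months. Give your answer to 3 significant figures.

≈ 2,690,000 subscribers

A = (14900000 − 1410000)/1410000 = 9.56738
P(16) = 14900000 / (1 + 9.56738·e^(−0.0467·16)) = 14900000 / (1 + 9.56738·0.473691)
= 14900000 / 5.53198 ≈ 2693429.76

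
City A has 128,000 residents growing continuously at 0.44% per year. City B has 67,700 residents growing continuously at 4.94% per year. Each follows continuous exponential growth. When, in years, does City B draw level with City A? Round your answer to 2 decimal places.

t ≈ 14.15 years

128000·e^(0.0044t) = 67700·e^(0.0494t)
128000/67700 = e^((0.0494 − 0.0044)t) → ln(1.89069) = 0.045·t
t = 0.63694 / 0.045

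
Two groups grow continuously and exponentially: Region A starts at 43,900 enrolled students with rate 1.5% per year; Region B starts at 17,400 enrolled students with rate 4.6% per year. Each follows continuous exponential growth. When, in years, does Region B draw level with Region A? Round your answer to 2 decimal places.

t ≈ 29.85 years

43900·e^(0.015t) = 17400·e^(0.046t)
43900/17400 = e^((0.046 − 0.015)t) → ln(2.52299) = 0.031·t
t = 0.92544 / 0.031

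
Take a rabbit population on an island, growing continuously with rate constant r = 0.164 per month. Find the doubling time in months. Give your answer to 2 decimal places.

doubling time ≈ 4.23 months

doubling time = ln(2) / |r| = 0.69315 / 0.164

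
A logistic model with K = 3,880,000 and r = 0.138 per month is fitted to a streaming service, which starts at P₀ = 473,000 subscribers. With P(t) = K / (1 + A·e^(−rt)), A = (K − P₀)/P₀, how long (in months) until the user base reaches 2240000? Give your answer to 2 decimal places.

A = (3880000 − 473000)/473000 = 7.20296
2240000 = 3880000/(1 + 7.20296·e^(−0.138t)) → 1 + 7.20296·e^(−0.138t) = 1.73214
e^(−0.138t) = 0.101645 → t = ln(9.83819)/0.138 = 2.28627/0.138

t ≈ 16.57 months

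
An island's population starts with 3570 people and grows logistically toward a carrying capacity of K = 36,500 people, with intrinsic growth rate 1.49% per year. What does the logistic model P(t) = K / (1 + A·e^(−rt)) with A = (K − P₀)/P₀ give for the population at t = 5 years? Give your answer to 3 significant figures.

A = (36500 − 3570)/3570 = 9.22409
P(5) = 36500 / (1 + 9.22409·e^(−0.0149·5)) = 36500 / (1 + 9.22409·0.928207)
= 36500 / 9.56187 ≈ 3817.25

≈ 3,820 people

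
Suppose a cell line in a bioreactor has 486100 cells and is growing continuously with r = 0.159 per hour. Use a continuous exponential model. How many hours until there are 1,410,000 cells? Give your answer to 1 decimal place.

1410000 = 486100 · e^(0.159·t)
t = ln(1410000/486100) / 0.159 = ln(2.90064) / 0.159 = 1.06493 / 0.159

t ≈ 6.7 hours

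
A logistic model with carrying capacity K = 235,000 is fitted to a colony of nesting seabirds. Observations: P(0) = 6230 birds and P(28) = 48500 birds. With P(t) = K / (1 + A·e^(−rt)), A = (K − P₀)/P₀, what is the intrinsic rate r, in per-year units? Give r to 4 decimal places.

r ≈ 0.0806 per year

A = (235000 − 6230)/6230 = 36.72071
48500 = 235000/(1 + 36.72071·e^(−r·28)) → e^(−28r) = (4.84536 − 1)/36.72071 = 0.104719
r = −ln(0.104719)/28 = 2.25647/28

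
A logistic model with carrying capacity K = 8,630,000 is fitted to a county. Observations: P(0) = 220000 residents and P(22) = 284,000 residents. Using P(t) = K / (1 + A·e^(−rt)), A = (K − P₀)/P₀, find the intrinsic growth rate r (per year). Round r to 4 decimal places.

A = (8630000 − 220000)/220000 = 38.22727
284000 = 8630000/(1 + 38.22727·e^(−r·22)) → e^(−22r) = (30.38732 − 1)/38.22727 = 0.768753
r = −ln(0.768753)/22 = 0.26299/22

r ≈ 0.0120 per year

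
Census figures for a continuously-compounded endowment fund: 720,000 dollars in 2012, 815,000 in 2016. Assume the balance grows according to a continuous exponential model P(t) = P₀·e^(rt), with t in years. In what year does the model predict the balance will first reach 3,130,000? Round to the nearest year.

r = ln(815000/720000) / 4 = 0.12394/4 ≈ 0.030984 per year
t = ln(3130000/720000) / r = 1.46954/0.030984 ≈ 47.43 years after 2012

year 2059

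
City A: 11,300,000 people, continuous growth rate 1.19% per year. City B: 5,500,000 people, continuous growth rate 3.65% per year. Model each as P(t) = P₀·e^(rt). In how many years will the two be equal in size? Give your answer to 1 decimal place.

11300000·e^(0.0119t) = 5500000·e^(0.0365t)
11300000/5500000 = e^((0.0365 − 0.0119)t) → ln(2.05455) = 0.0246·t
t = 0.72005 / 0.0246

t ≈ 29.3 years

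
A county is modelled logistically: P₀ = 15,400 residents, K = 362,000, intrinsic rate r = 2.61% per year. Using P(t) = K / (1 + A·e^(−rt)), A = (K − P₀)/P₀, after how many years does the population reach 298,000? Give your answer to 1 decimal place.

t ≈ 178.2 years

A = (362000 − 15400)/15400 = 22.50649
298000 = 362000/(1 + 22.50649·e^(−0.0261t)) → 1 + 22.50649·e^(−0.0261t) = 1.21477
e^(−0.0261t) = 0.009542 → t = ln(104.79586)/0.0261 = 4.65201/0.0261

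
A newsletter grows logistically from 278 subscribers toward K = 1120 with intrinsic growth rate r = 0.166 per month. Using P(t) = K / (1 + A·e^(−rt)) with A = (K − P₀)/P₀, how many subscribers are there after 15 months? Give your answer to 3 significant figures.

≈ 895 subscribers

A = (1120 − 278)/278 = 3.02878
P(15) = 1120 / (1 + 3.02878·e^(−0.166·15)) = 1120 / (1 + 3.02878·0.08291)
= 1120 / 1.25112 ≈ 895.2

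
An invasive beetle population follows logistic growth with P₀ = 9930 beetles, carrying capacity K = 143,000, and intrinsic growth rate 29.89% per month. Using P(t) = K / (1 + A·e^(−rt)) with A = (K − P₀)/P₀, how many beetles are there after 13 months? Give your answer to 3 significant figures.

A = (143000 − 9930)/9930 = 13.40081
P(13) = 143000 / (1 + 13.40081·e^(−0.2989·13)) = 143000 / (1 + 13.40081·0.020533)
= 143000 / 1.27516 ≈ 112142.37

≈ 112,000 beetles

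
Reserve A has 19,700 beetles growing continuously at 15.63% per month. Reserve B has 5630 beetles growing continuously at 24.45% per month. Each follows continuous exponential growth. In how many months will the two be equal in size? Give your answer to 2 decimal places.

19700·e^(0.1563t) = 5630·e^(0.2445t)
19700/5630 = e^((0.2445 − 0.1563)t) → ln(3.49911) = 0.0882·t
t = 1.25251 / 0.0882

t ≈ 14.20 months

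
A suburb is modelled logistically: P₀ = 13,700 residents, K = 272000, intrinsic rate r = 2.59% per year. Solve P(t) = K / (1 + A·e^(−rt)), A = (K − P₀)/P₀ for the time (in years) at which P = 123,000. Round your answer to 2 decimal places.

t ≈ 105.98 years

A = (272000 − 13700)/13700 = 18.85401
123000 = 272000/(1 + 18.85401·e^(−0.0259t)) → 1 + 18.85401·e^(−0.0259t) = 2.21138
e^(−0.0259t) = 0.064251 → t = ln(15.56405)/0.0259 = 2.74496/0.0259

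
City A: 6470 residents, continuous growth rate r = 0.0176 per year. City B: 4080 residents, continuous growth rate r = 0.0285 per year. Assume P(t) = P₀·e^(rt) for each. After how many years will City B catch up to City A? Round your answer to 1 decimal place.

t ≈ 42.3 years

6470·e^(0.0176t) = 4080·e^(0.0285t)
6470/4080 = e^((0.0285 − 0.0176)t) → ln(1.58578) = 0.0109·t
t = 0.46108 / 0.0109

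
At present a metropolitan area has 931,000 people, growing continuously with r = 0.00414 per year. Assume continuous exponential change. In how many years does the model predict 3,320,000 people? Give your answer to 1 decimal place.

3320000 = 931000 · e^(0.00414·t)
t = ln(3320000/931000) / 0.00414 = ln(3.56606) / 0.00414 = 1.27146 / 0.00414

t ≈ 307.1 years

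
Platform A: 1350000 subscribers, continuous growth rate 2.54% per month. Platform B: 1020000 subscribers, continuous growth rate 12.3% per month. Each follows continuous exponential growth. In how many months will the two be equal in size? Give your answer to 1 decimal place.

t ≈ 2.9 months

1350000·e^(0.0254t) = 1020000·e^(0.123t)
1350000/1020000 = e^((0.123 − 0.0254)t) → ln(1.32353) = 0.0976·t
t = 0.2803 / 0.0976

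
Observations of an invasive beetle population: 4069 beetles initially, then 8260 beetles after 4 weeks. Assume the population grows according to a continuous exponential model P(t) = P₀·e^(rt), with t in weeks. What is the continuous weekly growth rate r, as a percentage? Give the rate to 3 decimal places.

r ≈ 17.701% per week

8260 = 4069 · e^(r·4)
e^(4r) = 8260/4069 = 2.02998
r = ln(2.02998) / 4 = 0.70803 / 4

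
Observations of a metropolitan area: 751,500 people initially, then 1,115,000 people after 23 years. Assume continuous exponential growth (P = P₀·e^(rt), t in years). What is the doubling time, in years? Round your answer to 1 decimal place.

doubling time ≈ 40.4 years

r = ln(1115000/751500) / 23 = ln(1.4837) / 23 ≈ 0.017154 per year
doubling time = ln 2 / |r| = 0.69315 / 0.017154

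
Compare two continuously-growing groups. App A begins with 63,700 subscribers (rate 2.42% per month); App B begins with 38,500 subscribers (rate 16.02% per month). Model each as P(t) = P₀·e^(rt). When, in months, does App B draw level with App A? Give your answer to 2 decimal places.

t ≈ 3.70 months

63700·e^(0.0242t) = 38500·e^(0.1602t)
63700/38500 = e^((0.1602 − 0.0242)t) → ln(1.65455) = 0.136·t
t = 0.50353 / 0.136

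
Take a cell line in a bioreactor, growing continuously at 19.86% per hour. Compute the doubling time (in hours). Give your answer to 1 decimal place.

doubling time = ln(2) / |r| = 0.69315 / 0.1986

doubling time ≈ 3.5 hours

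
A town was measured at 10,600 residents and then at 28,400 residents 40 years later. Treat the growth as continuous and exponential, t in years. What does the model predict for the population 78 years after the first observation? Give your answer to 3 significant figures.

≈ 72,400 residents

r = ln(28400/10600) / 40 ≈ 0.024638 per year
P(78) = 10600 · e^(0.024638·78) = 10600 · 6.8332 ≈ 72431.95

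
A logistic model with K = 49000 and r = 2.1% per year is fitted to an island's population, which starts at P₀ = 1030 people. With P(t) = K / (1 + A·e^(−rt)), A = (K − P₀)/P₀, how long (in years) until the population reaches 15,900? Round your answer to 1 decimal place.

t ≈ 148.0 years

A = (49000 − 1030)/1030 = 46.57282
15900 = 49000/(1 + 46.57282·e^(−0.021t)) → 1 + 46.57282·e^(−0.021t) = 3.08176
e^(−0.021t) = 0.044699 → t = ln(22.37184)/0.021 = 3.1078/0.021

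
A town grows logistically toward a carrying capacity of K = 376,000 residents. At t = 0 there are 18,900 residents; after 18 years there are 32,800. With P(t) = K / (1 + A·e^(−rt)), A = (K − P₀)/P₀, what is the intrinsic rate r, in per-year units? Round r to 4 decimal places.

A = (376000 − 18900)/18900 = 18.89418
32800 = 376000/(1 + 18.89418·e^(−r·18)) → e^(−18r) = (11.46341 − 1)/18.89418 = 0.55379
r = −ln(0.55379)/18 = 0.59097/18

r ≈ 0.0328 per year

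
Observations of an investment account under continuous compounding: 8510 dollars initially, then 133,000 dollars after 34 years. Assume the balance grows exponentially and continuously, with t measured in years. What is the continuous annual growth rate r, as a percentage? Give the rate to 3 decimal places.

r ≈ 8.086% per year

133000 = 8510 · e^(r·34)
e^(34r) = 133000/8510 = 15.62867
r = ln(15.62867) / 34 = 2.74911 / 34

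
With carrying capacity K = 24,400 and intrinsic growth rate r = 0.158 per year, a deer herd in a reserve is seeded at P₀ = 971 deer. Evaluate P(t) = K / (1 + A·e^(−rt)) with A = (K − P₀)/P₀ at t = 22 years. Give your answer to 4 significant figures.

≈ 13,970 deer

A = (24400 − 971)/971 = 24.12873
P(22) = 24400 / (1 + 24.12873·e^(−0.158·22)) = 24400 / (1 + 24.12873·0.030931)
= 24400 / 1.74632 ≈ 13972.21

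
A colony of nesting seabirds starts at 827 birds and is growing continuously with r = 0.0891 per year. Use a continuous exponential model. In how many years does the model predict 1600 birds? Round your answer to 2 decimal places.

t ≈ 7.41 years

1600 = 827 · e^(0.0891·t)
t = ln(1600/827) / 0.0891 = ln(1.9347) / 0.0891 = 0.65995 / 0.0891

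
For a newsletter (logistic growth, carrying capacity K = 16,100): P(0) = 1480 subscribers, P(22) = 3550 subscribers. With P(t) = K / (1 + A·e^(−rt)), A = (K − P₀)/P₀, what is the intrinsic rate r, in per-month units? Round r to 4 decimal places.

A = (16100 − 1480)/1480 = 9.87838
3550 = 16100/(1 + 9.87838·e^(−r·22)) → e^(−22r) = (4.53521 − 1)/9.87838 = 0.357874
r = −ln(0.357874)/22 = 1.02758/22

r ≈ 0.0467 per month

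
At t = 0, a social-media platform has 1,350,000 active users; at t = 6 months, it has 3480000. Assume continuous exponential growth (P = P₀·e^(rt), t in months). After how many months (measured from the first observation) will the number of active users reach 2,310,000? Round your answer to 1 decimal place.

r = ln(3480000/1350000) / 6 ≈ 0.157821 per month
t = ln(2310000/1350000) / r = 0.53714 / 0.157821 ≈ 3.403

t ≈ 3.4 months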